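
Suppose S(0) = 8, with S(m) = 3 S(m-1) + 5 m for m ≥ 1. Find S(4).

938

S(1) = 3(8) + 5 = 29
S(2) = 3(29) + 10 = 97
S(3) = 3(97) + 15 = 306
S(4) = 3(306) + 20 = 938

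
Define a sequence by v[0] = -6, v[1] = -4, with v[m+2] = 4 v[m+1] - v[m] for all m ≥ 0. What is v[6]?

-1866

v[2] = 4·(-4) - (-6) = -10
v[3] = 4·(-10) - (-4) = -36
v[4] = 4·(-36) - (-10) = -134
v[5] = 4·(-134) - (-36) = -500
v[6] = 4·(-500) - (-134) = -1866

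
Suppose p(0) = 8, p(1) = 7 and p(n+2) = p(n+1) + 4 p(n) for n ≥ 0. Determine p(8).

p(2) = 7 + 4*8 = 39
p(3) = 39 + 4*7 = 67
p(4) = 67 + 4*39 = 223
p(5) = 223 + 4*67 = 491
p(6) = 491 + 4*223 = 1383
p(7) = 1383 + 4*491 = 3347
p(8) = 3347 + 4*1383 = 8879

8879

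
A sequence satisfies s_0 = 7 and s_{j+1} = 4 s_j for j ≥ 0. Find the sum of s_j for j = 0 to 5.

9555

s_1 = 4*7 = 28
s_2 = 4*28 = 112
s_3 = 4*112 = 448
s_4 = 4*448 = 1792
s_5 = 4*1792 = 7168
Sum = 7 + 28 + 112 + 448 + 1792 + 7168 = 9555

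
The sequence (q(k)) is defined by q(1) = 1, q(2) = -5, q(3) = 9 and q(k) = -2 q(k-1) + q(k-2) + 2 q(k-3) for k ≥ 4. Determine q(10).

-1365

q(4) = -2*9 + (-5) + 2*1 = -21
q(5) = -2*(-21) + 9 + 2*(-5) = 41
q(6) = -2*41 + (-21) + 2*9 = -85
q(7) = -2*(-85) + 41 + 2*(-21) = 169
q(8) = -2*169 + (-85) + 2*41 = -341
q(9) = -2*(-341) + 169 + 2*(-85) = 681
q(10) = -2*681 + (-341) + 2*169 = -1365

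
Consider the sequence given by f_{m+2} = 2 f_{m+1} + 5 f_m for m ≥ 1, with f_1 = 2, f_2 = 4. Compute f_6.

684

f_3 = 2*4 + 5*2 = 18
f_4 = 2*18 + 5*4 = 56
f_5 = 2*56 + 5*18 = 202
f_6 = 2*202 + 5*56 = 684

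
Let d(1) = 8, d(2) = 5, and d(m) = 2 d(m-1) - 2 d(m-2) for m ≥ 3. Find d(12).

d(3) = 2(5) - 2(8) = -6
d(4) = 2(-6) - 2(5) = -22
d(5) = 2(-22) - 2(-6) = -32
d(6) = 2(-32) - 2(-22) = -20
d(7) = 2(-20) - 2(-32) = 24
d(8) = 2(24) - 2(-20) = 88
d(9) = 2(88) - 2(24) = 128
d(10) = 2(128) - 2(88) = 80
d(11) = 2(80) - 2(128) = -96
d(12) = 2(-96) - 2(80) = -352

-352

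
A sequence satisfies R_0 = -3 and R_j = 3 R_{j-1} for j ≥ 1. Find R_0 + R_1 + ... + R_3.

R_1 = 3(-3) = -9
R_2 = 3(-9) = -27
R_3 = 3(-27) = -81
Sum = (-3) + (-9) + (-27) + (-81) = -120

-120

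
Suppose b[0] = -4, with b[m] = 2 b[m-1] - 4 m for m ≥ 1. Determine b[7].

-1500

b[1] = 2*(-4) - 4 = -12
b[2] = 2*(-12) - 8 = -32
b[3] = 2*(-32) - 12 = -76
b[4] = 2*(-76) - 16 = -168
b[5] = 2*(-168) - 20 = -356
b[6] = 2*(-356) - 24 = -736
b[7] = 2*(-736) - 28 = -1500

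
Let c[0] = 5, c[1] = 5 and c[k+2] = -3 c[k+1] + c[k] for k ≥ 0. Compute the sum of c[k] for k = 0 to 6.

-955

c[2] = -3*5 + 5 = -10
c[3] = -3*(-10) + 5 = 35
c[4] = -3*35 + (-10) = -115
c[5] = -3*(-115) + 35 = 380
c[6] = -3*380 + (-115) = -1255
Sum = 5 + 5 + (-10) + 35 + (-115) + 380 + (-1255) = -955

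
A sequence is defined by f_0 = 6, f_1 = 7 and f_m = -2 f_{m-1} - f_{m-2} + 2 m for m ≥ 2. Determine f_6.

-60

f_2 = -2·7 - 6 + 4 = -16
f_3 = -2·(-16) - 7 + 6 = 31
f_4 = -2·31 - (-16) + 8 = -38
f_5 = -2·(-38) - 31 + 10 = 55
f_6 = -2·55 - (-38) + 12 = -60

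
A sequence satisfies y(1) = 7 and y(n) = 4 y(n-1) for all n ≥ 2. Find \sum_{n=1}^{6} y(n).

y(2) = 4·7 = 28
y(3) = 4·28 = 112
y(4) = 4·112 = 448
y(5) = 4·448 = 1792
y(6) = 4·1792 = 7168
Sum = 7 + 28 + 112 + 448 + 1792 + 7168 = 9555

9555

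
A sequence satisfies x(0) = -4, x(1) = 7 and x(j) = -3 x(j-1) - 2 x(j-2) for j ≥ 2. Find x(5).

97

x(2) = -3·7 - 2·(-4) = -13
x(3) = -3·(-13) - 2·7 = 25
x(4) = -3·25 - 2·(-13) = -49
x(5) = -3·(-49) - 2·25 = 97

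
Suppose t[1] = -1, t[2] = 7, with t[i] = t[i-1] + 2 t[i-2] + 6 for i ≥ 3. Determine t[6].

127

t[3] = 7 + 2·(-1) + 6 = 11
t[4] = 11 + 2·7 + 6 = 31
t[5] = 31 + 2·11 + 6 = 59
t[6] = 59 + 2·31 + 6 = 127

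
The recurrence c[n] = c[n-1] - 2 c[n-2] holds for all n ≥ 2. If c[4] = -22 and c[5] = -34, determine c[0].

-5

Rearranging, c[n-2] = (c[n] - c[n-1]) / -2.
c[3] = (-34 - (-22)) / -2 = -12/-2 = 6
c[2] = (-22 - 6) / -2 = -28/-2 = 14
c[1] = (6 - 14) / -2 = -8/-2 = 4
c[0] = (14 - 4) / -2 = 10/-2 = -5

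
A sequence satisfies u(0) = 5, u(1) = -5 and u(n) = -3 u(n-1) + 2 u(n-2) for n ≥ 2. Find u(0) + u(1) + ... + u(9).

-136320

u(2) = -3*(-5) + 2*5 = 25
u(3) = -3*25 + 2*(-5) = -85
u(4) = -3*(-85) + 2*25 = 305
u(5) = -3*305 + 2*(-85) = -1085
u(6) = -3*(-1085) + 2*305 = 3865
u(7) = -3*3865 + 2*(-1085) = -13765
u(8) = -3*(-13765) + 2*3865 = 49025
u(9) = -3*49025 + 2*(-13765) = -174605
Sum = 5 + (-5) + 25 + (-85) + 305 + (-1085) + 3865 + (-13765) + 49025 + (-174605) = -136320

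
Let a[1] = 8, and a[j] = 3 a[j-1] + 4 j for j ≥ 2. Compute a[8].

28412

a[2] = 3(8) + 8 = 32
a[3] = 3(32) + 12 = 108
a[4] = 3(108) + 16 = 340
a[5] = 3(340) + 20 = 1040
a[6] = 3(1040) + 24 = 3144
a[7] = 3(3144) + 28 = 9460
a[8] = 3(9460) + 32 = 28412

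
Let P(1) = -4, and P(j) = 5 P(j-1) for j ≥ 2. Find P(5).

P(2) = 5·(-4) = -20
P(3) = 5·(-20) = -100
P(4) = 5·(-100) = -500
P(5) = 5·(-500) = -2500

-2500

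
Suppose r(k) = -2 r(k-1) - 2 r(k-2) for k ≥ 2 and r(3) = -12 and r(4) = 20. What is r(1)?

Rearranging, r(k-2) = (r(k) + 2 r(k-1)) / -2.
r(2) = (20 + 2·(-12)) / -2 = -4/-2 = 2
r(1) = (-12 + 2·2) / -2 = -8/-2 = 4

4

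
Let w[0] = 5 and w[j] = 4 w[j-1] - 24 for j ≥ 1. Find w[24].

-844424930131960

The fixed point is -24/(1 - 4) = 8, so w[j] - 8 = 4(w[j-1] - 8).
Hence w[j] = -3·4^j + 8.
w[24] = -3·4^{24} + 8 = -3·281474976710656 + 8 = -844424930131960.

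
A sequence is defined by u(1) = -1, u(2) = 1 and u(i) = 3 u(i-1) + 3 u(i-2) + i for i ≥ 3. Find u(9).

13149

u(3) = 3(1) + 3(-1) + 3 = 3
u(4) = 3(3) + 3(1) + 4 = 16
u(5) = 3(16) + 3(3) + 5 = 62
u(6) = 3(62) + 3(16) + 6 = 240
u(7) = 3(240) + 3(62) + 7 = 913
u(8) = 3(913) + 3(240) + 8 = 3467
u(9) = 3(3467) + 3(913) + 9 = 13149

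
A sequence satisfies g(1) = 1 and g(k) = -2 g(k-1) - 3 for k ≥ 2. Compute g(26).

-67108865

The fixed point is -3/(1 + 2) = -1, so g(k) + 1 = -2(g(k-1) + 1).
Hence g(k) = 2·(-2)^{k-1} - 1.
g(26) = 2·(-2)^{25} - 1 = 2·-33554432 - 1 = -67108865.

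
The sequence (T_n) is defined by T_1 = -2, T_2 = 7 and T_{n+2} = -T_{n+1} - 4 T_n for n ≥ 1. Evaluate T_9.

937

T_3 = -7 - 4(-2) = 1
T_4 = -1 - 4(7) = -29
T_5 = -(-29) - 4(1) = 25
T_6 = -25 - 4(-29) = 91
T_7 = -91 - 4(25) = -191
T_8 = -(-191) - 4(91) = -173
T_9 = -(-173) - 4(-191) = 937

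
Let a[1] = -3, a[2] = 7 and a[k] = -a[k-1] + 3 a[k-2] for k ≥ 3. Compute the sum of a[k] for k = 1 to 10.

3841

a[3] = -7 + 3(-3) = -16
a[4] = -(-16) + 3(7) = 37
a[5] = -37 + 3(-16) = -85
a[6] = -(-85) + 3(37) = 196
a[7] = -196 + 3(-85) = -451
a[8] = -(-451) + 3(196) = 1039
a[9] = -1039 + 3(-451) = -2392
a[10] = -(-2392) + 3(1039) = 5509
Sum = (-3) + 7 + (-16) + 37 + (-85) + 196 + (-451) + 1039 + (-2392) + 5509 = 3841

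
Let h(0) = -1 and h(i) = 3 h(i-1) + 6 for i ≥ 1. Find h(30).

The fixed point is 6/(1 - 3) = -3, so h(i) + 3 = 3(h(i-1) + 3).
Hence h(i) = 2·3^i - 3.
h(30) = 2·3^{30} - 3 = 2·205891132094649 - 3 = 411782264189295.

411782264189295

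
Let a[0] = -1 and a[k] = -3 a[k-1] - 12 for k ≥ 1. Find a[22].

62762119215

The fixed point is -12/(1 + 3) = -3, so a[k] + 3 = -3(a[k-1] + 3).
Hence a[k] = 2·(-3)^k - 3.
a[22] = 2·(-3)^{22} - 3 = 2·31381059609 - 3 = 62762119215.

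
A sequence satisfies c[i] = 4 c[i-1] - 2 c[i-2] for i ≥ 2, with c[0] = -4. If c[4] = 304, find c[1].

Let c[1] = z.
c[2] = 8 + 4z
c[3] = 32 + 14z
c[4] = 112 + 48z
So 112 + 48z = 304, giving z = 4.

4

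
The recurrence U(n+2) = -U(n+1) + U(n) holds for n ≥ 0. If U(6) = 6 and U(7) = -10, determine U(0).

-2

Rearranging, U(n-2) = U(n) + U(n-1).
U(5) = -10 + 6 = -4
U(4) = 6 + (-4) = 2
U(3) = -4 + 2 = -2
U(2) = 2 + (-2) = 0
U(1) = -2 + 0 = -2
U(0) = 0 + (-2) = -2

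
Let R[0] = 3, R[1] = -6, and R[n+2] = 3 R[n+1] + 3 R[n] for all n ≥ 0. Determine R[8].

-33777

R[2] = 3*(-6) + 3*3 = -9
R[3] = 3*(-9) + 3*(-6) = -45
R[4] = 3*(-45) + 3*(-9) = -162
R[5] = 3*(-162) + 3*(-45) = -621
R[6] = 3*(-621) + 3*(-162) = -2349
R[7] = 3*(-2349) + 3*(-621) = -8910
R[8] = 3*(-8910) + 3*(-2349) = -33777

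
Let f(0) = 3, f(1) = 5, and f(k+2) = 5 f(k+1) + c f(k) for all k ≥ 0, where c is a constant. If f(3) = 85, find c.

-2

f(2) = 25 + 3c
f(3) = 125 + 20c
So 125 + 20c = 85, giving c = -2.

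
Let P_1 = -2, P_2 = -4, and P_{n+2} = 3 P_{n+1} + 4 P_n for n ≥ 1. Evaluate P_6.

P_3 = 3·(-4) + 4·(-2) = -20
P_4 = 3·(-20) + 4·(-4) = -76
P_5 = 3·(-76) + 4·(-20) = -308
P_6 = 3·(-308) + 4·(-76) = -1228

-1228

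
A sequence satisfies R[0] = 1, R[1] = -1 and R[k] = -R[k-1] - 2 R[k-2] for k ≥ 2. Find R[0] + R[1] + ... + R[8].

-11

R[2] = -(-1) - 2(1) = -1
R[3] = -(-1) - 2(-1) = 3
R[4] = -3 - 2(-1) = -1
R[5] = -(-1) - 2(3) = -5
R[6] = -(-5) - 2(-1) = 7
R[7] = -7 - 2(-5) = 3
R[8] = -3 - 2(7) = -17
Sum = 1 + (-1) + (-1) + 3 + (-1) + (-5) + 7 + 3 + (-17) = -11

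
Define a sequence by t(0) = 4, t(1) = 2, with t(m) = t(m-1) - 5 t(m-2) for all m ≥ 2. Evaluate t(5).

t(2) = 2 - 5(4) = -18
t(3) = (-18) - 5(2) = -28
t(4) = (-28) - 5(-18) = 62
t(5) = 62 - 5(-28) = 202

202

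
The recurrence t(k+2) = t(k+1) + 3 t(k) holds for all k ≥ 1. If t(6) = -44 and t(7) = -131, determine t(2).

Rearranging, t(k-2) = (t(k) - t(k-1)) / 3.
t(5) = (-131 - (-44)) / 3 = -87/3 = -29
t(4) = (-44 - (-29)) / 3 = -15/3 = -5
t(3) = (-29 - (-5)) / 3 = -24/3 = -8
t(2) = (-5 - (-8)) / 3 = 3/3 = 1

1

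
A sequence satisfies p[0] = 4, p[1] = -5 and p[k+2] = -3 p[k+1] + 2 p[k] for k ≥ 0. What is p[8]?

45499

p[2] = -3*(-5) + 2*4 = 23
p[3] = -3*23 + 2*(-5) = -79
p[4] = -3*(-79) + 2*23 = 283
p[5] = -3*283 + 2*(-79) = -1007
p[6] = -3*(-1007) + 2*283 = 3587
p[7] = -3*3587 + 2*(-1007) = -12775
p[8] = -3*(-12775) + 2*3587 = 45499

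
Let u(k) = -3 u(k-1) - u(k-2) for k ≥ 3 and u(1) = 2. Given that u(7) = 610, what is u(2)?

-5

Let u(2) = y.
u(3) = -2 - 3y
u(4) = 6 + 8y
u(5) = -16 - 21y
u(6) = 42 + 55y
u(7) = -110 - 144y
So -110 - 144y = 610, giving y = -5.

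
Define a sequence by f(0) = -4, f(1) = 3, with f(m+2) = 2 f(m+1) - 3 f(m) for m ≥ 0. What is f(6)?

-162

f(2) = 2*3 - 3*(-4) = 18
f(3) = 2*18 - 3*3 = 27
f(4) = 2*27 - 3*18 = 0
f(5) = 2*0 - 3*27 = -81
f(6) = 2*(-81) - 3*0 = -162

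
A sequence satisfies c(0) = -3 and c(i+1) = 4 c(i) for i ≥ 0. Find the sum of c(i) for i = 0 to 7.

c(1) = 4(-3) = -12
c(2) = 4(-12) = -48
c(3) = 4(-48) = -192
c(4) = 4(-192) = -768
c(5) = 4(-768) = -3072
c(6) = 4(-3072) = -12288
c(7) = 4(-12288) = -49152
Sum = (-3) + (-12) + (-48) + (-192) + (-768) + (-3072) + (-12288) + (-49152) = -65535

-65535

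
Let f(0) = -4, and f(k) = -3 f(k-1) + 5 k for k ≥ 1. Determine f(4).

-394

f(1) = -3*(-4) + 5 = 17
f(2) = -3*17 + 10 = -41
f(3) = -3*(-41) + 15 = 138
f(4) = -3*138 + 20 = -394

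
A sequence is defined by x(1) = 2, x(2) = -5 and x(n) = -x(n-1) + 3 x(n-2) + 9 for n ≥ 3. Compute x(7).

x(3) = -(-5) + 3(2) + 9 = 20
x(4) = -20 + 3(-5) + 9 = -26
x(5) = -(-26) + 3(20) + 9 = 95
x(6) = -95 + 3(-26) + 9 = -164
x(7) = -(-164) + 3(95) + 9 = 458

458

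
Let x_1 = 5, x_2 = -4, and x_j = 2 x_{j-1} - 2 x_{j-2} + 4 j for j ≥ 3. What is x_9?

x_3 = 2(-4) - 2(5) + 12 = -6
x_4 = 2(-6) - 2(-4) + 16 = 12
x_5 = 2(12) - 2(-6) + 20 = 56
x_6 = 2(56) - 2(12) + 24 = 112
x_7 = 2(112) - 2(56) + 28 = 140
x_8 = 2(140) - 2(112) + 32 = 88
x_9 = 2(88) - 2(140) + 36 = -68

-68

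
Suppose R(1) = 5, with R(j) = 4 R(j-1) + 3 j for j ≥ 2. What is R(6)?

7502

R(2) = 4*5 + 6 = 26
R(3) = 4*26 + 9 = 113
R(4) = 4*113 + 12 = 464
R(5) = 4*464 + 15 = 1871
R(6) = 4*1871 + 18 = 7502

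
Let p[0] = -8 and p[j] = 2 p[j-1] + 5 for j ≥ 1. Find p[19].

-1572869

The fixed point is 5/(1 - 2) = -5, so p[j] + 5 = 2(p[j-1] + 5).
Hence p[j] = -3·2^j - 5.
p[19] = -3·2^{19} - 5 = -3·524288 - 5 = -1572869.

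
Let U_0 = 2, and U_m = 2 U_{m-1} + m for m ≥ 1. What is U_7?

503

U_1 = 2·2 + 1 = 5
U_2 = 2·5 + 2 = 12
U_3 = 2·12 + 3 = 27
U_4 = 2·27 + 4 = 58
U_5 = 2·58 + 5 = 121
U_6 = 2·121 + 6 = 248
U_7 = 2·248 + 7 = 503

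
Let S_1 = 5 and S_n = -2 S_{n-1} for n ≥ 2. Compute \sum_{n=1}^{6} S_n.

S_2 = -2·5 = -10
S_3 = -2·(-10) = 20
S_4 = -2·20 = -40
S_5 = -2·(-40) = 80
S_6 = -2·80 = -160
Sum = 5 + (-10) + 20 + (-40) + 80 + (-160) = -105

-105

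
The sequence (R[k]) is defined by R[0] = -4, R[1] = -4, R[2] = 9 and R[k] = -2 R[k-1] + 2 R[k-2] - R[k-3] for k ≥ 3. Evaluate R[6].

524

R[3] = -2(9) + 2(-4) - (-4) = -22
R[4] = -2(-22) + 2(9) - (-4) = 66
R[5] = -2(66) + 2(-22) - 9 = -185
R[6] = -2(-185) + 2(66) - (-22) = 524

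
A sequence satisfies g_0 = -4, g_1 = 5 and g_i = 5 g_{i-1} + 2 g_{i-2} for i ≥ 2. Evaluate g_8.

g_2 = 5(5) + 2(-4) = 17
g_3 = 5(17) + 2(5) = 95
g_4 = 5(95) + 2(17) = 509
g_5 = 5(509) + 2(95) = 2735
g_6 = 5(2735) + 2(509) = 14693
g_7 = 5(14693) + 2(2735) = 78935
g_8 = 5(78935) + 2(14693) = 424061

424061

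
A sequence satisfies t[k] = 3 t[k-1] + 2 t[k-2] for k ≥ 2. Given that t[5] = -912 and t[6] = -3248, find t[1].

Rearranging, t[k-2] = (t[k] - 3 t[k-1]) / 2.
t[4] = (-3248 - 3*(-912)) / 2 = -512/2 = -256
t[3] = (-912 - 3*(-256)) / 2 = -144/2 = -72
t[2] = (-256 - 3*(-72)) / 2 = -40/2 = -20
t[1] = (-72 - 3*(-20)) / 2 = -12/2 = -6

-6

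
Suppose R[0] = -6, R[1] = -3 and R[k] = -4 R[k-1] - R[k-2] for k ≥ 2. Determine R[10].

697218

R[2] = -4·(-3) - (-6) = 18
R[3] = -4·18 - (-3) = -69
R[4] = -4·(-69) - 18 = 258
R[5] = -4·258 - (-69) = -963
R[6] = -4·(-963) - 258 = 3594
R[7] = -4·3594 - (-963) = -13413
R[8] = -4·(-13413) - 3594 = 50058
R[9] = -4·50058 - (-13413) = -186819
R[10] = -4·(-186819) - 50058 = 697218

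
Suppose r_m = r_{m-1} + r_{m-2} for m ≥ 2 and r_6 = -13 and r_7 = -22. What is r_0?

Rearranging, r_{m-2} = r_m - r_{m-1}.
r_5 = -22 - (-13) = -9
r_4 = -13 - (-9) = -4
r_3 = -9 - (-4) = -5
r_2 = -4 - (-5) = 1
r_1 = -5 - 1 = -6
r_0 = 1 - (-6) = 7

7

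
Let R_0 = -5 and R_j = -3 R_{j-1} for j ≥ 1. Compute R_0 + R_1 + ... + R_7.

R_1 = -3·(-5) = 15
R_2 = -3·15 = -45
R_3 = -3·(-45) = 135
R_4 = -3·135 = -405
R_5 = -3·(-405) = 1215
R_6 = -3·1215 = -3645
R_7 = -3·(-3645) = 10935
Sum = (-5) + 15 + (-45) + 135 + (-405) + 1215 + (-3645) + 10935 = 8200

8200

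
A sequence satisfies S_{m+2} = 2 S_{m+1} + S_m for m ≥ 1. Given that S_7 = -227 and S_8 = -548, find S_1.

Rearranging, S_{m-2} = S_m - 2 S_{m-1}.
S_6 = -548 - 2(-227) = -94
S_5 = -227 - 2(-94) = -39
S_4 = -94 - 2(-39) = -16
S_3 = -39 - 2(-16) = -7
S_2 = -16 - 2(-7) = -2
S_1 = -7 - 2(-2) = -3

-3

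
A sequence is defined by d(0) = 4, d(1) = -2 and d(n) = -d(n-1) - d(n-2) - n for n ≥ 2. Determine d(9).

d(2) = -(-2) - 4 - 2 = -4
d(3) = -(-4) - (-2) - 3 = 3
d(4) = -3 - (-4) - 4 = -3
d(5) = -(-3) - 3 - 5 = -5
d(6) = -(-5) - (-3) - 6 = 2
d(7) = -2 - (-5) - 7 = -4
d(8) = -(-4) - 2 - 8 = -6
d(9) = -(-6) - (-4) - 9 = 1

1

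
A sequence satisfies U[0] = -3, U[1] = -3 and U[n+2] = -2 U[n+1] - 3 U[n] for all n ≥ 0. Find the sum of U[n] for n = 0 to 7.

-24

U[2] = -2·(-3) - 3·(-3) = 15
U[3] = -2·15 - 3·(-3) = -21
U[4] = -2·(-21) - 3·15 = -3
U[5] = -2·(-3) - 3·(-21) = 69
U[6] = -2·69 - 3·(-3) = -129
U[7] = -2·(-129) - 3·69 = 51
Sum = (-3) + (-3) + 15 + (-21) + (-3) + 69 + (-129) + 51 = -24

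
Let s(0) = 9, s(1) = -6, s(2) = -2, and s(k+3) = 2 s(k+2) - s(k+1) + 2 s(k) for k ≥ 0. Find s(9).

s(3) = 2(-2) - (-6) + 2(9) = 20
s(4) = 2(20) - (-2) + 2(-6) = 30
s(5) = 2(30) - 20 + 2(-2) = 36
s(6) = 2(36) - 30 + 2(20) = 82
s(7) = 2(82) - 36 + 2(30) = 188
s(8) = 2(188) - 82 + 2(36) = 366
s(9) = 2(366) - 188 + 2(82) = 708

708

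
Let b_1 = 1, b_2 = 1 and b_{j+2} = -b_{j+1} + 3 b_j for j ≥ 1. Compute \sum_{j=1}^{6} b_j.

b_3 = -1 + 3*1 = 2
b_4 = -2 + 3*1 = 1
b_5 = -1 + 3*2 = 5
b_6 = -5 + 3*1 = -2
Sum = 1 + 1 + 2 + 1 + 5 + (-2) = 8

8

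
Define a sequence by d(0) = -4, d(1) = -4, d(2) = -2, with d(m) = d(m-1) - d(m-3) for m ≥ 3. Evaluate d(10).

-14

d(3) = (-2) - (-4) = 2
d(4) = 2 - (-4) = 6
d(5) = 6 - (-2) = 8
d(6) = 8 - 2 = 6
d(7) = 6 - 6 = 0
d(8) = 0 - 8 = -8
d(9) = (-8) - 6 = -14
d(10) = (-14) - 0 = -14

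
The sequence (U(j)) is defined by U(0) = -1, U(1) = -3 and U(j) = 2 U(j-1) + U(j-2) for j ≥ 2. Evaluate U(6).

-239

U(2) = 2*(-3) + (-1) = -7
U(3) = 2*(-7) + (-3) = -17
U(4) = 2*(-17) + (-7) = -41
U(5) = 2*(-41) + (-17) = -99
U(6) = 2*(-99) + (-41) = -239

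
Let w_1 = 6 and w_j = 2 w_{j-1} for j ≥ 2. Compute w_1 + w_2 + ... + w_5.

186

w_2 = 2(6) = 12
w_3 = 2(12) = 24
w_4 = 2(24) = 48
w_5 = 2(48) = 96
Sum = 6 + 12 + 24 + 48 + 96 = 186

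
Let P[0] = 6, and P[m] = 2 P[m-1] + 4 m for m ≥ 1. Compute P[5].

P[1] = 2(6) + 4 = 16
P[2] = 2(16) + 8 = 40
P[3] = 2(40) + 12 = 92
P[4] = 2(92) + 16 = 200
P[5] = 2(200) + 20 = 420

420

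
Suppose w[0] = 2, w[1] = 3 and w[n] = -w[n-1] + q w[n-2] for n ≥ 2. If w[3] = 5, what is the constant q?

w[2] = -3 + 2q
w[3] = 3 + q
So 3 + q = 5, giving q = 2.

2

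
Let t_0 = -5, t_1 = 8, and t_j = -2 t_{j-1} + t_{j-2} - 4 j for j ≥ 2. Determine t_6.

-857

t_2 = -2·8 + (-5) - 8 = -29
t_3 = -2·(-29) + 8 - 12 = 54
t_4 = -2·54 + (-29) - 16 = -153
t_5 = -2·(-153) + 54 - 20 = 340
t_6 = -2·340 + (-153) - 24 = -857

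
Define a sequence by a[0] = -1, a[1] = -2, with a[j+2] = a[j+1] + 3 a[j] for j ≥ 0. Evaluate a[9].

a[2] = (-2) + 3(-1) = -5
a[3] = (-5) + 3(-2) = -11
a[4] = (-11) + 3(-5) = -26
a[5] = (-26) + 3(-11) = -59
a[6] = (-59) + 3(-26) = -137
a[7] = (-137) + 3(-59) = -314
a[8] = (-314) + 3(-137) = -725
a[9] = (-725) + 3(-314) = -1667

-1667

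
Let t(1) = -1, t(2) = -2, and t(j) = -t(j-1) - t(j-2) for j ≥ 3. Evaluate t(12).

t(3) = -(-2) - (-1) = 3
t(4) = -3 - (-2) = -1
t(5) = -(-1) - 3 = -2
t(6) = -(-2) - (-1) = 3
t(7) = -3 - (-2) = -1
t(8) = -(-1) - 3 = -2
t(9) = -(-2) - (-1) = 3
t(10) = -3 - (-2) = -1
t(11) = -(-1) - 3 = -2
t(12) = -(-2) - (-1) = 3

3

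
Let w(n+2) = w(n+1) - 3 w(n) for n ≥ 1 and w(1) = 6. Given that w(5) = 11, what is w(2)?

Let w(2) = x.
w(3) = -18 + x
w(4) = -18 - 2x
w(5) = 36 - 5x
So 36 - 5x = 11, giving x = 5.

5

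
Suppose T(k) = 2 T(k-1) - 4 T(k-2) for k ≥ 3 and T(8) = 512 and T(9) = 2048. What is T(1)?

-4

Rearranging, T(k-2) = (T(k) - 2 T(k-1)) / -4.
T(7) = (2048 - 2*512) / -4 = 1024/-4 = -256
T(6) = (512 - 2*(-256)) / -4 = 1024/-4 = -256
T(5) = (-256 - 2*(-256)) / -4 = 256/-4 = -64
T(4) = (-256 - 2*(-64)) / -4 = -128/-4 = 32
T(3) = (-64 - 2*32) / -4 = -128/-4 = 32
T(2) = (32 - 2*32) / -4 = -32/-4 = 8
T(1) = (32 - 2*8) / -4 = 16/-4 = -4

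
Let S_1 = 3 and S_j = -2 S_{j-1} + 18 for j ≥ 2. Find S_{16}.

The fixed point is 18/(1 + 2) = 6, so S_j - 6 = -2(S_{j-1} - 6).
Hence S_j = -3·(-2)^{j-1} + 6.
S_{16} = -3·(-2)^{15} + 6 = -3·-32768 + 6 = 98310.

98310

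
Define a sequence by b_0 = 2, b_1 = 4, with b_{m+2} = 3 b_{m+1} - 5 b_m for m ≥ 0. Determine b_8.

b_2 = 3(4) - 5(2) = 2
b_3 = 3(2) - 5(4) = -14
b_4 = 3(-14) - 5(2) = -52
b_5 = 3(-52) - 5(-14) = -86
b_6 = 3(-86) - 5(-52) = 2
b_7 = 3(2) - 5(-86) = 436
b_8 = 3(436) - 5(2) = 1298

1298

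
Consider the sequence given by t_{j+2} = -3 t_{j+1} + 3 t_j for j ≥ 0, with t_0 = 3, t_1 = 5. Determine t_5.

450

t_2 = -3·5 + 3·3 = -6
t_3 = -3·(-6) + 3·5 = 33
t_4 = -3·33 + 3·(-6) = -117
t_5 = -3·(-117) + 3·33 = 450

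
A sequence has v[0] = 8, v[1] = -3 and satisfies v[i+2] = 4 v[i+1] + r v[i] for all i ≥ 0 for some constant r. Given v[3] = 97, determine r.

v[2] = -12 + 8r
v[3] = -48 + 29r
So -48 + 29r = 97, giving r = 5.

5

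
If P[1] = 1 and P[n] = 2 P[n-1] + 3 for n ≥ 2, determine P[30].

2147483645

The fixed point is 3/(1 - 2) = -3, so P[n] + 3 = 2(P[n-1] + 3).
Hence P[n] = 4·2^{n-1} - 3.
P[30] = 4·2^{29} - 3 = 4·536870912 - 3 = 2147483645.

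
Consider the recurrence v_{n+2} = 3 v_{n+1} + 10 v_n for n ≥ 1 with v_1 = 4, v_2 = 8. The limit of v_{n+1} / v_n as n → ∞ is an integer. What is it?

5

The characteristic equation is r^2 - 3r - 10 = 0, which factors as (r - 5)(r + 2) = 0.
So the roots are 5 and -2. Since |5| > |-2| and the coefficient of 5^n is non-zero, the ratio tends to 5.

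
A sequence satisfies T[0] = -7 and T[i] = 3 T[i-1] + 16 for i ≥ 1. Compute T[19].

1162261459

The fixed point is 16/(1 - 3) = -8, so T[i] + 8 = 3(T[i-1] + 8).
Hence T[i] = 1·3^i - 8.
T[19] = 1·3^{19} - 8 = 1·1162261467 - 8 = 1162261459.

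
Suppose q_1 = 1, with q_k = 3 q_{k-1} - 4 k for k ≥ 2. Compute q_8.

-8729

q_2 = 3(1) - 8 = -5
q_3 = 3(-5) - 12 = -27
q_4 = 3(-27) - 16 = -97
q_5 = 3(-97) - 20 = -311
q_6 = 3(-311) - 24 = -957
q_7 = 3(-957) - 28 = -2899
q_8 = 3(-2899) - 32 = -8729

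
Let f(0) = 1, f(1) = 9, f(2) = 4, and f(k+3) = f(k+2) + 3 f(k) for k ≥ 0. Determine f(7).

169

f(3) = 4 + 3·1 = 7
f(4) = 7 + 3·9 = 34
f(5) = 34 + 3·4 = 46
f(6) = 46 + 3·7 = 67
f(7) = 67 + 3·34 = 169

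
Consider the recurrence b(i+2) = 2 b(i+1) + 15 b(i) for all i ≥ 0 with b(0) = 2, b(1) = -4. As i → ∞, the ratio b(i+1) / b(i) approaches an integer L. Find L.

The characteristic equation is r^2 - 2r - 15 = 0, which factors as (r - 5)(r + 3) = 0.
So the roots are 5 and -3. Since |5| > |-3| and the coefficient of 5^i is non-zero, the ratio tends to 5.

5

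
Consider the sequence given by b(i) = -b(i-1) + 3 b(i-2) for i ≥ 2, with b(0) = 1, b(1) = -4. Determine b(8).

b(2) = -(-4) + 3·1 = 7
b(3) = -7 + 3·(-4) = -19
b(4) = -(-19) + 3·7 = 40
b(5) = -40 + 3·(-19) = -97
b(6) = -(-97) + 3·40 = 217
b(7) = -217 + 3·(-97) = -508
b(8) = -(-508) + 3·217 = 1159

1159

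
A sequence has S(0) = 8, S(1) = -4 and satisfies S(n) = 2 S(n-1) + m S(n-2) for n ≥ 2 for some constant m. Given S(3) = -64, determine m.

-4

S(2) = -8 + 8m
S(3) = -16 + 12m
So -16 + 12m = -64, giving m = -4.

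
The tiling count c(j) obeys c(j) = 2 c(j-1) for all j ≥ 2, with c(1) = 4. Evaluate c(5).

c(2) = 2(4) = 8
c(3) = 2(8) = 16
c(4) = 2(16) = 32
c(5) = 2(32) = 64

64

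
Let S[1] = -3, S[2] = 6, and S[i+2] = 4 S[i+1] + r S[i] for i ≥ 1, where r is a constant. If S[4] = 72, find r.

S[3] = 24 - 3r
S[4] = 96 - 6r
So 96 - 6r = 72, giving r = 4.

4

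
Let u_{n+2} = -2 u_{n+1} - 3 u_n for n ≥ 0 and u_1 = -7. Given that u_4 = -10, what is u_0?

Let u_0 = z.
u_2 = 14 - 3z
u_3 = -7 + 6z
u_4 = -28 - 3z
So -28 - 3z = -10, giving z = -6.

-6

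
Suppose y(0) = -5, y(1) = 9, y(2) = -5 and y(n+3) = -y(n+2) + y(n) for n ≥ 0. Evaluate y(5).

-14

y(3) = -(-5) + (-5) = 0
y(4) = -0 + 9 = 9
y(5) = -9 + (-5) = -14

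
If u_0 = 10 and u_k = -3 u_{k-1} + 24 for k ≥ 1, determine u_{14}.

The fixed point is 24/(1 + 3) = 6, so u_k - 6 = -3(u_{k-1} - 6).
Hence u_k = 4·(-3)^k + 6.
u_{14} = 4·(-3)^{14} + 6 = 4·4782969 + 6 = 19131882.

19131882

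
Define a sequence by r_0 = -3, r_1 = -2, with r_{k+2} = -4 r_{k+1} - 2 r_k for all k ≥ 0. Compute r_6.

r_2 = -4*(-2) - 2*(-3) = 14
r_3 = -4*14 - 2*(-2) = -52
r_4 = -4*(-52) - 2*14 = 180
r_5 = -4*180 - 2*(-52) = -616
r_6 = -4*(-616) - 2*180 = 2104

2104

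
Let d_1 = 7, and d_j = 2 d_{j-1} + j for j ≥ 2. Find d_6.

d_2 = 2(7) + 2 = 16
d_3 = 2(16) + 3 = 35
d_4 = 2(35) + 4 = 74
d_5 = 2(74) + 5 = 153
d_6 = 2(153) + 6 = 312

312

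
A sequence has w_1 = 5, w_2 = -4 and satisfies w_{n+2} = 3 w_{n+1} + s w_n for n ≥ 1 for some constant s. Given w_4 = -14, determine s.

w_3 = -12 + 5s
w_4 = -36 + 11s
So -36 + 11s = -14, giving s = 2.

2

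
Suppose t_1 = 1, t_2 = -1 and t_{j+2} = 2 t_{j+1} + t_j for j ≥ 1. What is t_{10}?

-577

t_3 = 2*(-1) + 1 = -1
t_4 = 2*(-1) + (-1) = -3
t_5 = 2*(-3) + (-1) = -7
t_6 = 2*(-7) + (-3) = -17
t_7 = 2*(-17) + (-7) = -41
t_8 = 2*(-41) + (-17) = -99
t_9 = 2*(-99) + (-41) = -239
t_{10} = 2*(-239) + (-99) = -577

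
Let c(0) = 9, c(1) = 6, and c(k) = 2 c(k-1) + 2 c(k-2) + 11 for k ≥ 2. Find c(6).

2271

c(2) = 2*6 + 2*9 + 11 = 41
c(3) = 2*41 + 2*6 + 11 = 105
c(4) = 2*105 + 2*41 + 11 = 303
c(5) = 2*303 + 2*105 + 11 = 827
c(6) = 2*827 + 2*303 + 11 = 2271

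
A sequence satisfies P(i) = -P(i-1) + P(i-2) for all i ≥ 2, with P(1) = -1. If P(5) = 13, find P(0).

-6

Let P(0) = w.
P(2) = 1 + w
P(3) = -2 - w
P(4) = 3 + 2w
P(5) = -5 - 3w
So -5 - 3w = 13, giving w = -6.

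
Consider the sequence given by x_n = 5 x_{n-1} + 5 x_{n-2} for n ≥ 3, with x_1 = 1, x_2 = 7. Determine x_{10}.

x_3 = 5(7) + 5(1) = 40
x_4 = 5(40) + 5(7) = 235
x_5 = 5(235) + 5(40) = 1375
x_6 = 5(1375) + 5(235) = 8050
x_7 = 5(8050) + 5(1375) = 47125
x_8 = 5(47125) + 5(8050) = 275875
x_9 = 5(275875) + 5(47125) = 1615000
x_{10} = 5(1615000) + 5(275875) = 9454375

9454375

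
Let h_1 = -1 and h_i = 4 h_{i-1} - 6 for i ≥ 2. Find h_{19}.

-206158430206

The fixed point is -6/(1 - 4) = 2, so h_i - 2 = 4(h_{i-1} - 2).
Hence h_i = -3·4^{i-1} + 2.
h_{19} = -3·4^{18} + 2 = -3·68719476736 + 2 = -206158430206.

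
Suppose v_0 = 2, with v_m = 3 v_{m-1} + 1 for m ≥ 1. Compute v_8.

16402

v_1 = 3*2 + 1 = 7
v_2 = 3*7 + 1 = 22
v_3 = 3*22 + 1 = 67
v_4 = 3*67 + 1 = 202
v_5 = 3*202 + 1 = 607
v_6 = 3*607 + 1 = 1822
v_7 = 3*1822 + 1 = 5467
v_8 = 3*5467 + 1 = 16402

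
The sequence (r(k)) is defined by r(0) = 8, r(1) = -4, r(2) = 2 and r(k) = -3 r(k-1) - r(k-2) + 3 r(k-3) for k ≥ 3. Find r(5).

r(3) = -3*2 - (-4) + 3*8 = 22
r(4) = -3*22 - 2 + 3*(-4) = -80
r(5) = -3*(-80) - 22 + 3*2 = 224

224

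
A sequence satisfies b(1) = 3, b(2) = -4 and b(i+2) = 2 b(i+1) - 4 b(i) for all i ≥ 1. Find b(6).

b(3) = 2(-4) - 4(3) = -20
b(4) = 2(-20) - 4(-4) = -24
b(5) = 2(-24) - 4(-20) = 32
b(6) = 2(32) - 4(-24) = 160

160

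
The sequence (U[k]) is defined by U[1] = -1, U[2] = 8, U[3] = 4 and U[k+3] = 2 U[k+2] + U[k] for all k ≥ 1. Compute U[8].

228

U[4] = 2*4 + (-1) = 7
U[5] = 2*7 + 8 = 22
U[6] = 2*22 + 4 = 48
U[7] = 2*48 + 7 = 103
U[8] = 2*103 + 22 = 228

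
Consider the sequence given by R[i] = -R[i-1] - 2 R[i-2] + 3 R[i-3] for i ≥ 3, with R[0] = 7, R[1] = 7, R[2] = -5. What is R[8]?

R[3] = -(-5) - 2·7 + 3·7 = 12
R[4] = -12 - 2·(-5) + 3·7 = 19
R[5] = -19 - 2·12 + 3·(-5) = -58
R[6] = -(-58) - 2·19 + 3·12 = 56
R[7] = -56 - 2·(-58) + 3·19 = 117
R[8] = -117 - 2·56 + 3·(-58) = -403

-403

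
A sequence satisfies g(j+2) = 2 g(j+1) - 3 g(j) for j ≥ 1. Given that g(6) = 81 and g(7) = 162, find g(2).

-3

Rearranging, g(j-2) = (g(j) - 2 g(j-1)) / -3.
g(5) = (162 - 2(81)) / -3 = 0/-3 = 0
g(4) = (81 - 2(0)) / -3 = 81/-3 = -27
g(3) = (0 - 2(-27)) / -3 = 54/-3 = -18
g(2) = (-27 - 2(-18)) / -3 = 9/-3 = -3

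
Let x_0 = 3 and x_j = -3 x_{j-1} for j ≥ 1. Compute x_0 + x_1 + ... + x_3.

-60

x_1 = -3·3 = -9
x_2 = -3·(-9) = 27
x_3 = -3·27 = -81
Sum = 3 + (-9) + 27 + (-81) = -60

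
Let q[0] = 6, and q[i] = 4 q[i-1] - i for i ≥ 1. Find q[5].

q[1] = 4·6 - 1 = 23
q[2] = 4·23 - 2 = 90
q[3] = 4·90 - 3 = 357
q[4] = 4·357 - 4 = 1424
q[5] = 4·1424 - 5 = 5691

5691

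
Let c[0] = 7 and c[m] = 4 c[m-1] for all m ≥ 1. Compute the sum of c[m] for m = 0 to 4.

2387

c[1] = 4·7 = 28
c[2] = 4·28 = 112
c[3] = 4·112 = 448
c[4] = 4·448 = 1792
Sum = 7 + 28 + 112 + 448 + 1792 = 2387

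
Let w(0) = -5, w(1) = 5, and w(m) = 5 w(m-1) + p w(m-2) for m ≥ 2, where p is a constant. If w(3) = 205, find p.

w(2) = 25 - 5p
w(3) = 125 - 20p
So 125 - 20p = 205, giving p = -4.

-4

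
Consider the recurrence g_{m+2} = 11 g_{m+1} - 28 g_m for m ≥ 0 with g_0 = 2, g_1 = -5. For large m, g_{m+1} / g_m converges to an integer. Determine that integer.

7

The characteristic equation is r^2 - 11r + 28 = 0, which factors as (r - 7)(r - 4) = 0.
So the roots are 7 and 4. Since |7| > |4| and the coefficient of 7^m is non-zero, the ratio tends to 7.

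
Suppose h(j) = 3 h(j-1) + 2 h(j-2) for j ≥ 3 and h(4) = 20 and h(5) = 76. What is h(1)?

7

Rearranging, h(j-2) = (h(j) - 3 h(j-1)) / 2.
h(3) = (76 - 3·20) / 2 = 16/2 = 8
h(2) = (20 - 3·8) / 2 = -4/2 = -2
h(1) = (8 - 3·(-2)) / 2 = 14/2 = 7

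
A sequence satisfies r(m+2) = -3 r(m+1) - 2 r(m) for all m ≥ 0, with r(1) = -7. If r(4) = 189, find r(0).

-6

Let r(0) = y.
r(2) = 21 - 2y
r(3) = -49 + 6y
r(4) = 105 - 14y
So 105 - 14y = 189, giving y = -6.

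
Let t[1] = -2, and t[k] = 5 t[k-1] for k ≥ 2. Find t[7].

-31250

t[2] = 5*(-2) = -10
t[3] = 5*(-10) = -50
t[4] = 5*(-50) = -250
t[5] = 5*(-250) = -1250
t[6] = 5*(-1250) = -6250
t[7] = 5*(-6250) = -31250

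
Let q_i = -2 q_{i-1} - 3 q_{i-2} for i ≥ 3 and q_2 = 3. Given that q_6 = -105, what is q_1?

6

Let q_1 = x.
q_3 = -6 - 3x
q_4 = 3 + 6x
q_5 = 12 - 3x
q_6 = -33 - 12x
So -33 - 12x = -105, giving x = 6.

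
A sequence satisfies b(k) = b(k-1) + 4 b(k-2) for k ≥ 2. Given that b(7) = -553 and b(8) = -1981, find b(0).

Rearranging, b(k-2) = (b(k) - b(k-1)) / 4.
b(6) = (-1981 - (-553)) / 4 = -1428/4 = -357
b(5) = (-553 - (-357)) / 4 = -196/4 = -49
b(4) = (-357 - (-49)) / 4 = -308/4 = -77
b(3) = (-49 - (-77)) / 4 = 28/4 = 7
b(2) = (-77 - 7) / 4 = -84/4 = -21
b(1) = (7 - (-21)) / 4 = 28/4 = 7
b(0) = (-21 - 7) / 4 = -28/4 = -7

-7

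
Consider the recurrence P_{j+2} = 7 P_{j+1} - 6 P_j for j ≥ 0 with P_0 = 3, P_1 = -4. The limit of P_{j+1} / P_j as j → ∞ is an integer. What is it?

The characteristic equation is r^2 - 7r + 6 = 0, which factors as (r - 6)(r - 1) = 0.
So the roots are 6 and 1. Since |6| > |1| and the coefficient of 6^j is non-zero, the ratio tends to 6.

6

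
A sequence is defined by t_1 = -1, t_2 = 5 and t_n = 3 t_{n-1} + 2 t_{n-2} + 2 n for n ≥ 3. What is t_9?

t_3 = 3(5) + 2(-1) + 6 = 19
t_4 = 3(19) + 2(5) + 8 = 75
t_5 = 3(75) + 2(19) + 10 = 273
t_6 = 3(273) + 2(75) + 12 = 981
t_7 = 3(981) + 2(273) + 14 = 3503
t_8 = 3(3503) + 2(981) + 16 = 12487
t_9 = 3(12487) + 2(3503) + 18 = 44485

44485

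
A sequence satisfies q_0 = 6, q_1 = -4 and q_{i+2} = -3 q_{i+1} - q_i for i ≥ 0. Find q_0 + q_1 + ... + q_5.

-64

q_2 = -3(-4) - 6 = 6
q_3 = -3(6) - (-4) = -14
q_4 = -3(-14) - 6 = 36
q_5 = -3(36) - (-14) = -94
Sum = 6 + (-4) + 6 + (-14) + 36 + (-94) = -64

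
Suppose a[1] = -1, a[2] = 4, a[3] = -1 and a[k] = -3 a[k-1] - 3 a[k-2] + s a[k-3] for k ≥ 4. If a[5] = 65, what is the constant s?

a[4] = -9 - s
a[5] = 30 + 7s
So 30 + 7s = 65, giving s = 5.

5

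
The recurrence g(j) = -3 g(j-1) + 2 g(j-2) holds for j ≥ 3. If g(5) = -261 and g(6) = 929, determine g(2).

5

Rearranging, g(j-2) = (g(j) + 3 g(j-1)) / 2.
g(4) = (929 + 3*(-261)) / 2 = 146/2 = 73
g(3) = (-261 + 3*73) / 2 = -42/2 = -21
g(2) = (73 + 3*(-21)) / 2 = 10/2 = 5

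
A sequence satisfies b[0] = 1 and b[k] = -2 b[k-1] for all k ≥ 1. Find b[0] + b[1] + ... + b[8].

171

b[1] = -2*1 = -2
b[2] = -2*(-2) = 4
b[3] = -2*4 = -8
b[4] = -2*(-8) = 16
b[5] = -2*16 = -32
b[6] = -2*(-32) = 64
b[7] = -2*64 = -128
b[8] = -2*(-128) = 256
Sum = 1 + (-2) + 4 + (-8) + 16 + (-32) + 64 + (-128) + 256 = 171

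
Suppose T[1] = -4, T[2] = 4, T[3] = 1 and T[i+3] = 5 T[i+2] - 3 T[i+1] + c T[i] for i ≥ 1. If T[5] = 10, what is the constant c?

T[4] = -7 - 4c
T[5] = -38 - 16c
So -38 - 16c = 10, giving c = -3.

-3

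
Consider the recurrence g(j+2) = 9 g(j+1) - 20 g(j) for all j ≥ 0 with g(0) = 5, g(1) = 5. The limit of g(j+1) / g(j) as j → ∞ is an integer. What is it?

The characteristic equation is r^2 - 9r + 20 = 0, which factors as (r - 5)(r - 4) = 0.
So the roots are 5 and 4. Since |5| > |4| and the coefficient of 5^j is non-zero, the ratio tends to 5.

5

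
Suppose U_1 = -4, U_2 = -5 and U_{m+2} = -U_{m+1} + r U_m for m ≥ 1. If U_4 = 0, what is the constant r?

-5

U_3 = 5 - 4r
U_4 = -5 - r
So -5 - r = 0, giving r = -5.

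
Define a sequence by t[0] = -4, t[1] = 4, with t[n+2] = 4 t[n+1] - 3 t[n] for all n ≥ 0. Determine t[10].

t[2] = 4*4 - 3*(-4) = 28
t[3] = 4*28 - 3*4 = 100
t[4] = 4*100 - 3*28 = 316
t[5] = 4*316 - 3*100 = 964
t[6] = 4*964 - 3*316 = 2908
t[7] = 4*2908 - 3*964 = 8740
t[8] = 4*8740 - 3*2908 = 26236
t[9] = 4*26236 - 3*8740 = 78724
t[10] = 4*78724 - 3*26236 = 236188

236188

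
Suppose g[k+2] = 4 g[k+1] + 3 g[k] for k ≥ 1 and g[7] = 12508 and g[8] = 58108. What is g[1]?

Rearranging, g[k-2] = (g[k] - 4 g[k-1]) / 3.
g[6] = (58108 - 4(12508)) / 3 = 8076/3 = 2692
g[5] = (12508 - 4(2692)) / 3 = 1740/3 = 580
g[4] = (2692 - 4(580)) / 3 = 372/3 = 124
g[3] = (580 - 4(124)) / 3 = 84/3 = 28
g[2] = (124 - 4(28)) / 3 = 12/3 = 4
g[1] = (28 - 4(4)) / 3 = 12/3 = 4

4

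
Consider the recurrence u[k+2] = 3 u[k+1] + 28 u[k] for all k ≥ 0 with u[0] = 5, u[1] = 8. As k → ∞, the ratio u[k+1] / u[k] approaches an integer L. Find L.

7

The characteristic equation is r^2 - 3r - 28 = 0, which factors as (r - 7)(r + 4) = 0.
So the roots are 7 and -4. Since |7| > |-4| and the coefficient of 7^k is non-zero, the ratio tends to 7.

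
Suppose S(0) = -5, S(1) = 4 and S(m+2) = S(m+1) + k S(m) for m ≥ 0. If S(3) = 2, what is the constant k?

S(2) = 4 - 5k
S(3) = 4 - k
So 4 - k = 2, giving k = 2.

2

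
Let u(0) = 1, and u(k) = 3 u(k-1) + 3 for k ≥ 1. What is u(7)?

5466

u(1) = 3*1 + 3 = 6
u(2) = 3*6 + 3 = 21
u(3) = 3*21 + 3 = 66
u(4) = 3*66 + 3 = 201
u(5) = 3*201 + 3 = 606
u(6) = 3*606 + 3 = 1821
u(7) = 3*1821 + 3 = 5466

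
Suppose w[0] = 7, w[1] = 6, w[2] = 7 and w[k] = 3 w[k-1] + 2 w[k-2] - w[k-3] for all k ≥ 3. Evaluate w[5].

303

w[3] = 3·7 + 2·6 - 7 = 26
w[4] = 3·26 + 2·7 - 6 = 86
w[5] = 3·86 + 2·26 - 7 = 303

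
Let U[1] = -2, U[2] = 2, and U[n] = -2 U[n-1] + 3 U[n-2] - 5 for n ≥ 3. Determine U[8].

U[3] = -2*2 + 3*(-2) - 5 = -15
U[4] = -2*(-15) + 3*2 - 5 = 31
U[5] = -2*31 + 3*(-15) - 5 = -112
U[6] = -2*(-112) + 3*31 - 5 = 312
U[7] = -2*312 + 3*(-112) - 5 = -965
U[8] = -2*(-965) + 3*312 - 5 = 2861

2861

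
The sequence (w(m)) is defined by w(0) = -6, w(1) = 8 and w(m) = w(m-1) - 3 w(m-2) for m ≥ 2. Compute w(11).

w(2) = 8 - 3(-6) = 26
w(3) = 26 - 3(8) = 2
w(4) = 2 - 3(26) = -76
w(5) = (-76) - 3(2) = -82
w(6) = (-82) - 3(-76) = 146
w(7) = 146 - 3(-82) = 392
w(8) = 392 - 3(146) = -46
w(9) = (-46) - 3(392) = -1222
w(10) = (-1222) - 3(-46) = -1084
w(11) = (-1084) - 3(-1222) = 2582

2582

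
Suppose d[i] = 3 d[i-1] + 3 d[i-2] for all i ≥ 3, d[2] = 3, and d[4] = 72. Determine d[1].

Let d[1] = y.
d[3] = 9 + 3y
d[4] = 36 + 9y
So 36 + 9y = 72, giving y = 4.

4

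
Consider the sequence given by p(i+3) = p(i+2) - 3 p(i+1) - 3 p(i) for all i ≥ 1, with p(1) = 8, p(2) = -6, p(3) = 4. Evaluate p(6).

-2

p(4) = 4 - 3·(-6) - 3·8 = -2
p(5) = (-2) - 3·4 - 3·(-6) = 4
p(6) = 4 - 3·(-2) - 3·4 = -2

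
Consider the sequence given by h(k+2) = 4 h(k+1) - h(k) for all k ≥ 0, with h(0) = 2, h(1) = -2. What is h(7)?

-7382

h(2) = 4(-2) - 2 = -10
h(3) = 4(-10) - (-2) = -38
h(4) = 4(-38) - (-10) = -142
h(5) = 4(-142) - (-38) = -530
h(6) = 4(-530) - (-142) = -1978
h(7) = 4(-1978) - (-530) = -7382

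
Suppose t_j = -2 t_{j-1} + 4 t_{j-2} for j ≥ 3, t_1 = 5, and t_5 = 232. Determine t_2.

Let t_2 = z.
t_3 = 20 - 2z
t_4 = -40 + 8z
t_5 = 160 - 24z
So 160 - 24z = 232, giving z = -3.

-3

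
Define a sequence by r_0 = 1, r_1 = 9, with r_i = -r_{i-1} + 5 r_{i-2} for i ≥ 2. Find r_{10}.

-44289

r_2 = -9 + 5(1) = -4
r_3 = -(-4) + 5(9) = 49
r_4 = -49 + 5(-4) = -69
r_5 = -(-69) + 5(49) = 314
r_6 = -314 + 5(-69) = -659
r_7 = -(-659) + 5(314) = 2229
r_8 = -2229 + 5(-659) = -5524
r_9 = -(-5524) + 5(2229) = 16669
r_{10} = -16669 + 5(-5524) = -44289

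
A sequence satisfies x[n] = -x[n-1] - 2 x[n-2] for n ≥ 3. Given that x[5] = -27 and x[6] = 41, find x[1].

-6

Rearranging, x[n-2] = (x[n] + x[n-1]) / -2.
x[4] = (41 + (-27)) / -2 = 14/-2 = -7
x[3] = (-27 + (-7)) / -2 = -34/-2 = 17
x[2] = (-7 + 17) / -2 = 10/-2 = -5
x[1] = (17 + (-5)) / -2 = 12/-2 = -6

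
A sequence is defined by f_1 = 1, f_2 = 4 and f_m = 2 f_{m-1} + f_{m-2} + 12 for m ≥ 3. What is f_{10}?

f_3 = 2(4) + 1 + 12 = 21
f_4 = 2(21) + 4 + 12 = 58
f_5 = 2(58) + 21 + 12 = 149
f_6 = 2(149) + 58 + 12 = 368
f_7 = 2(368) + 149 + 12 = 897
f_8 = 2(897) + 368 + 12 = 2174
f_9 = 2(2174) + 897 + 12 = 5257
f_{10} = 2(5257) + 2174 + 12 = 12700

12700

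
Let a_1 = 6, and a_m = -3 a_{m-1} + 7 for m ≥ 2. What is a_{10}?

a_2 = -3(6) + 7 = -11
a_3 = -3(-11) + 7 = 40
a_4 = -3(40) + 7 = -113
a_5 = -3(-113) + 7 = 346
a_6 = -3(346) + 7 = -1031
a_7 = -3(-1031) + 7 = 3100
a_8 = -3(3100) + 7 = -9293
a_9 = -3(-9293) + 7 = 27886
a_{10} = -3(27886) + 7 = -83651

-83651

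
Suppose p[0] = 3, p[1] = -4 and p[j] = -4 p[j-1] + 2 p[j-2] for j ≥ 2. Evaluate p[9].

p[2] = -4·(-4) + 2·3 = 22
p[3] = -4·22 + 2·(-4) = -96
p[4] = -4·(-96) + 2·22 = 428
p[5] = -4·428 + 2·(-96) = -1904
p[6] = -4·(-1904) + 2·428 = 8472
p[7] = -4·8472 + 2·(-1904) = -37696
p[8] = -4·(-37696) + 2·8472 = 167728
p[9] = -4·167728 + 2·(-37696) = -746304

-746304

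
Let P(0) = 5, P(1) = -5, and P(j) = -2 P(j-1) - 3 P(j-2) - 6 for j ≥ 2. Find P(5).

-29

P(2) = -2(-5) - 3(5) - 6 = -11
P(3) = -2(-11) - 3(-5) - 6 = 31
P(4) = -2(31) - 3(-11) - 6 = -35
P(5) = -2(-35) - 3(31) - 6 = -29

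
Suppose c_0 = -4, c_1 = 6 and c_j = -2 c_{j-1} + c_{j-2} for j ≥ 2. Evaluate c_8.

-3124

c_2 = -2·6 + (-4) = -16
c_3 = -2·(-16) + 6 = 38
c_4 = -2·38 + (-16) = -92
c_5 = -2·(-92) + 38 = 222
c_6 = -2·222 + (-92) = -536
c_7 = -2·(-536) + 222 = 1294
c_8 = -2·1294 + (-536) = -3124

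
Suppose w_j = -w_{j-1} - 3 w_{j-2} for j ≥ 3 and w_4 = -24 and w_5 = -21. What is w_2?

3

Rearranging, w_{j-2} = (w_j + w_{j-1}) / -3.
w_3 = (-21 + (-24)) / -3 = -45/-3 = 15
w_2 = (-24 + 15) / -3 = -9/-3 = 3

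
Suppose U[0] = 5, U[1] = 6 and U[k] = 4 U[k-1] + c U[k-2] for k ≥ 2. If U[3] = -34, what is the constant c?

U[2] = 24 + 5c
U[3] = 96 + 26c
So 96 + 26c = -34, giving c = -5.

-5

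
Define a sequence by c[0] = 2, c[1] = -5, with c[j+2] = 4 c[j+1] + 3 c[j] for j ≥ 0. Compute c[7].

-32735

c[2] = 4*(-5) + 3*2 = -14
c[3] = 4*(-14) + 3*(-5) = -71
c[4] = 4*(-71) + 3*(-14) = -326
c[5] = 4*(-326) + 3*(-71) = -1517
c[6] = 4*(-1517) + 3*(-326) = -7046
c[7] = 4*(-7046) + 3*(-1517) = -32735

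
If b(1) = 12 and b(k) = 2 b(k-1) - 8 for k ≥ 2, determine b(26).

The fixed point is -8/(1 - 2) = 8, so b(k) - 8 = 2(b(k-1) - 8).
Hence b(k) = 4·2^{k-1} + 8.
b(26) = 4·2^{25} + 8 = 4·33554432 + 8 = 134217736.

134217736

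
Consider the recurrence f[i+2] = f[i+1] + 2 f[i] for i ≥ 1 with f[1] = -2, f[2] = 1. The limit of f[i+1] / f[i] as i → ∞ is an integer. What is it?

The characteristic equation is r^2 - r - 2 = 0, which factors as (r - 2)(r + 1) = 0.
So the roots are 2 and -1. Since |2| > |-1| and the coefficient of 2^i is non-zero, the ratio tends to 2.

2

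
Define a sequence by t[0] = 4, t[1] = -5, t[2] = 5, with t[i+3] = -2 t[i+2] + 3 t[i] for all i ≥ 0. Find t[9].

-46

t[3] = -2·5 + 3·4 = 2
t[4] = -2·2 + 3·(-5) = -19
t[5] = -2·(-19) + 3·5 = 53
t[6] = -2·53 + 3·2 = -100
t[7] = -2·(-100) + 3·(-19) = 143
t[8] = -2·143 + 3·53 = -127
t[9] = -2·(-127) + 3·(-100) = -46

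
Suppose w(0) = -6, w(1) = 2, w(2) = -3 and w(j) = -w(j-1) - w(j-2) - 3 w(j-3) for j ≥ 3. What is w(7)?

101

w(3) = -(-3) - 2 - 3·(-6) = 19
w(4) = -19 - (-3) - 3·2 = -22
w(5) = -(-22) - 19 - 3·(-3) = 12
w(6) = -12 - (-22) - 3·19 = -47
w(7) = -(-47) - 12 - 3·(-22) = 101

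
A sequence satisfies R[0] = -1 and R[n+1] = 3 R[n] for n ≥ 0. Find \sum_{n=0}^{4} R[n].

R[1] = 3(-1) = -3
R[2] = 3(-3) = -9
R[3] = 3(-9) = -27
R[4] = 3(-27) = -81
Sum = (-1) + (-3) + (-9) + (-27) + (-81) = -121

-121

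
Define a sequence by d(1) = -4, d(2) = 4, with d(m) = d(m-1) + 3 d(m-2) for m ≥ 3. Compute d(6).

-8

d(3) = 4 + 3·(-4) = -8
d(4) = (-8) + 3·4 = 4
d(5) = 4 + 3·(-8) = -20
d(6) = (-20) + 3·4 = -8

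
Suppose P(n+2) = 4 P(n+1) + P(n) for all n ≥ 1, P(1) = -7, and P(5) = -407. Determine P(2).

-4

Let P(2) = y.
P(3) = -7 + 4y
P(4) = -28 + 17y
P(5) = -119 + 72y
So -119 + 72y = -407, giving y = -4.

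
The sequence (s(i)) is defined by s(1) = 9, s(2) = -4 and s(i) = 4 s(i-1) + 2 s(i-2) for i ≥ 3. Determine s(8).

320

s(3) = 4*(-4) + 2*9 = 2
s(4) = 4*2 + 2*(-4) = 0
s(5) = 4*0 + 2*2 = 4
s(6) = 4*4 + 2*0 = 16
s(7) = 4*16 + 2*4 = 72
s(8) = 4*72 + 2*16 = 320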